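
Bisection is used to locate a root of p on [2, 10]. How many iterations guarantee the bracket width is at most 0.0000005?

24

Width after n steps is 8/2^n. Need 2^n ≥ 8/0.0000005 = 16000000.
2^23 = 8388608 < 16000000 ≤ 2^24 = 16777216, so n = 24.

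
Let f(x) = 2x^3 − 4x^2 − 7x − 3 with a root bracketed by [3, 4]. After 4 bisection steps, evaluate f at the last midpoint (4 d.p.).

-1.1821

midpoint 3.5: f = 9.25 > 0 → [3, 3.5]
midpoint 3.25: f = 0.65625 > 0 → [3, 3.25]
midpoint 3.125: f = -2.902344 < 0 → [3.125, 3.25]
midpoint 3.1875: f = -1.1821 < 0 → [3.1875, 3.25]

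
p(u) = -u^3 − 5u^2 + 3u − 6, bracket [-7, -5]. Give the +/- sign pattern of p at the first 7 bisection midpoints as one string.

midpoint -6: p = 12 > 0 → [-6, -5]
midpoint -5.5: p = -7.375 < 0 → [-6, -5.5]
midpoint -5.75: p = 1.546875 > 0 → [-5.75, -5.5]
midpoint -5.625: p = -3.0996 < 0 → [-5.75, -5.625]
midpoint -5.6875: p = -0.8235 < 0 → [-5.75, -5.6875]
midpoint -5.71875: p = 0.3498 > 0 → [-5.71875, -5.6875]
midpoint -5.703125: p = -0.2398 < 0 → [-5.71875, -5.703125]

+-+--+-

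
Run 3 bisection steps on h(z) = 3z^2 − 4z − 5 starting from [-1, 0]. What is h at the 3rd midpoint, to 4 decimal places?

z = -0.5 gives h = -2.25, negative; keep [-1, -0.5]
z = -0.75 gives h = -0.3125, negative; keep [-1, -0.75]
z = -0.875 gives h = 0.796875, positive; keep [-0.875, -0.75]

0.7969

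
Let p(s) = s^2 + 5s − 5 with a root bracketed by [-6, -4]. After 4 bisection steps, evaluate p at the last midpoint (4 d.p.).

midpoint -5: p = -5 < 0 → [-6, -5]
midpoint -5.5: p = -2.25 < 0 → [-6, -5.5]
midpoint -5.75: p = -0.6875 < 0 → [-6, -5.75]
midpoint -5.875: p = 0.1406 > 0 → [-5.875, -5.75]

0.1406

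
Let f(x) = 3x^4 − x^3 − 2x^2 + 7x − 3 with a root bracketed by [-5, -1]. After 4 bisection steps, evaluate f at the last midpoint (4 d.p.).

-5.5977

midpoint -3: f = 228 > 0 → [-3, -1]
midpoint -2: f = 31 > 0 → [-2, -1]
midpoint -1.5: f = 0.5625 > 0 → [-1.5, -1]
midpoint -1.25: f = -5.5977 < 0 → [-1.5, -1.25]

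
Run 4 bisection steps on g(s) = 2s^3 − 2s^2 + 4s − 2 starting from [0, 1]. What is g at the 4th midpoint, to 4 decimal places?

m = 0.5, g(m) = -0.25 (−); new bracket [0.5, 1]
m = 0.75, g(m) = 0.71875 (+); new bracket [0.5, 0.75]
m = 0.625, g(m) = 0.207031 (+); new bracket [0.5, 0.625]
m = 0.5625, g(m) = -0.0269 (−); new bracket [0.5625, 0.625]

-0.0269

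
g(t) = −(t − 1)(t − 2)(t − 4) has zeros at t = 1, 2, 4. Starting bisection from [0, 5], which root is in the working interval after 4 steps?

4

g(2.5) = 1.125 > 0, so the root lies in [2.5, 5]
g(3.75) = 1.203125 > 0, so the root lies in [3.75, 5]
g(4.375) = -3.005859 < 0, so the root lies in [3.75, 4.375]
g(4.0625) = -0.3948 < 0, so the root lies in [3.75, 4.0625]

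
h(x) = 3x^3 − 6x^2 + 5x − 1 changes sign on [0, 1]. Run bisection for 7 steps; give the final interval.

h(0.5) = 0.375 > 0, so the root lies in [0, 0.5]
h(0.25) = -0.078125 < 0, so the root lies in [0.25, 0.5]
h(0.375) = 0.189453 > 0, so the root lies in [0.25, 0.375]
h(0.3125) = 0.0681 > 0, so the root lies in [0.25, 0.3125]
h(0.28125) = -0.0016 < 0, so the root lies in [0.28125, 0.3125]
h(0.296875) = 0.0341 > 0, so the root lies in [0.28125, 0.296875]
h(0.2890625) = 0.0164 > 0, so the root lies in [0.28125, 0.2890625]

[0.28125, 0.2890625]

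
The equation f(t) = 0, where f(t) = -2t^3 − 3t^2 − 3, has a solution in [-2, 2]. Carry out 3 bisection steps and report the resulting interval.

f(0) = -3 < 0, so the root lies in [-2, 0]
f(-1) = -4 < 0, so the root lies in [-2, -1]
f(-1.5) = -3 < 0, so the root lies in [-2, -1.5]

[-2, -1.5]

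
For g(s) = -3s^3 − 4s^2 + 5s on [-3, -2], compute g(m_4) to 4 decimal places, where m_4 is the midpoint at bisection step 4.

m = -2.5, g(m) = 9.375 (+); new bracket [-2.5, -2]
m = -2.25, g(m) = 2.671875 (+); new bracket [-2.25, -2]
m = -2.125, g(m) = 0.099609 (+); new bracket [-2.125, -2]
m = -2.0625, g(m) = -1.0071 (−); new bracket [-2.125, -2.0625]

-1.0071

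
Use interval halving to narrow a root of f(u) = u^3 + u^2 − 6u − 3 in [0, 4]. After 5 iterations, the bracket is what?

midpoint 2: f = -3 < 0 → [2, 4]
midpoint 3: f = 15 > 0 → [2, 3]
midpoint 2.5: f = 3.875 > 0 → [2, 2.5]
midpoint 2.25: f = -0.0469 < 0 → [2.25, 2.5]
midpoint 2.375: f = 1.7871 > 0 → [2.25, 2.375]

[2.25, 2.375]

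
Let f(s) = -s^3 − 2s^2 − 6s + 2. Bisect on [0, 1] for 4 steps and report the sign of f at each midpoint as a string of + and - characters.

midpoint 0.5: f = -1.625 < 0 → [0, 0.5]
midpoint 0.25: f = 0.359375 > 0 → [0.25, 0.5]
midpoint 0.375: f = -0.583984 < 0 → [0.25, 0.375]
midpoint 0.3125: f = -0.1008 < 0 → [0.25, 0.3125]

-+--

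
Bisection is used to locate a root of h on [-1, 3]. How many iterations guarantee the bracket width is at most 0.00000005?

27

Width after n steps is 4/2^n. Need 2^n ≥ 4/0.00000005 = 80000000.
2^26 = 67108864 < 80000000 ≤ 2^27 = 134217728, so n = 27.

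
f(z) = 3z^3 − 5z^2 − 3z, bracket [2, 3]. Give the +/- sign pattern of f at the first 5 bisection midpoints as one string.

++-++

z = 2.5 gives f = 8.125, positive; keep [2, 2.5]
z = 2.25 gives f = 2.109375, positive; keep [2, 2.25]
z = 2.125 gives f = -0.166016, negative; keep [2.125, 2.25]
z = 2.1875 gives f = 0.9143, positive; keep [2.125, 2.1875]
z = 2.15625 gives f = 0.3601, positive; keep [2.125, 2.15625]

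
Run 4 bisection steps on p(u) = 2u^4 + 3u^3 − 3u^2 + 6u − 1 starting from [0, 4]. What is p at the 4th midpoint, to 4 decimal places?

midpoint 2: p = 55 > 0 → [0, 2]
midpoint 1: p = 7 > 0 → [0, 1]
midpoint 0.5: p = 1.75 > 0 → [0, 0.5]
midpoint 0.25: p = 0.3672 > 0 → [0, 0.25]

0.3672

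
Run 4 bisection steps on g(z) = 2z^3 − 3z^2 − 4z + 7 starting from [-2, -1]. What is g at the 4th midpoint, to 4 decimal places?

0.6099

m = -1.5, g(m) = -0.5 (−); new bracket [-1.5, -1]
m = -1.25, g(m) = 3.40625 (+); new bracket [-1.5, -1.25]
m = -1.375, g(m) = 1.628906 (+); new bracket [-1.5, -1.375]
m = -1.4375, g(m) = 0.6099 (+); new bracket [-1.5, -1.4375]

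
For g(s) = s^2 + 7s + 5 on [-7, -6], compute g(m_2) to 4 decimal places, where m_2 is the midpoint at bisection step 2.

0.3125

m = -6.5, g(m) = 1.75 (+); new bracket [-6.5, -6]
m = -6.25, g(m) = 0.3125 (+); new bracket [-6.25, -6]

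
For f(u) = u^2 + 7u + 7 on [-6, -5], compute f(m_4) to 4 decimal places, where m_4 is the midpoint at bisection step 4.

u = -5.5 gives f = -1.25, negative; keep [-6, -5.5]
u = -5.75 gives f = -0.1875, negative; keep [-6, -5.75]
u = -5.875 gives f = 0.390625, positive; keep [-5.875, -5.75]
u = -5.8125 gives f = 0.0977, positive; keep [-5.8125, -5.75]

0.0977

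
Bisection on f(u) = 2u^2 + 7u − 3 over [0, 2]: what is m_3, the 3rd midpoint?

u = 1 gives f = 6, positive; keep [0, 1]
u = 0.5 gives f = 1, positive; keep [0, 0.5]
u = 0.25 gives f = -1.125, negative; keep [0.25, 0.5]

0.25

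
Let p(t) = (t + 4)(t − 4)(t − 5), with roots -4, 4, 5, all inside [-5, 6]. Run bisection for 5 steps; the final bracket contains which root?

t = 0.5 gives p = 70.875, positive; keep [-5, 0.5]
t = -2.25 gives p = 79.296875, positive; keep [-5, -2.25]
t = -3.625 gives p = 24.662109, positive; keep [-5, -3.625]
t = -4.3125 gives p = -24.1907, negative; keep [-4.3125, -3.625]
t = -3.96875 gives p = 2.2334, positive; keep [-4.3125, -3.96875]

-4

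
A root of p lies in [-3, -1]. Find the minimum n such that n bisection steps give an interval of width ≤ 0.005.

9

Width after n steps is 2/2^n. Need 2^n ≥ 2/0.005 = 400.
2^8 = 256 < 400 ≤ 2^9 = 512, so n = 9.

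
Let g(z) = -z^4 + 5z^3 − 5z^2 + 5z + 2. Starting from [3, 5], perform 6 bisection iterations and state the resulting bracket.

g(4) = 6 > 0, so the root lies in [4, 5]
g(4.5) = -31.1875 < 0, so the root lies in [4, 4.5]
g(4.25) = -9.488281 < 0, so the root lies in [4, 4.25]
g(4.125) = -1.0374 < 0, so the root lies in [4, 4.125]
g(4.0625) = 2.6496 > 0, so the root lies in [4.0625, 4.125]
g(4.09375) = 0.8493 > 0, so the root lies in [4.09375, 4.125]

[4.09375, 4.125]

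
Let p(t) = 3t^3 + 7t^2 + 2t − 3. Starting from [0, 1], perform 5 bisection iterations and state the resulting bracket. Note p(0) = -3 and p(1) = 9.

p(0.5) = 0.125 > 0, so the root lies in [0, 0.5]
p(0.25) = -2.015625 < 0, so the root lies in [0.25, 0.5]
p(0.375) = -1.107422 < 0, so the root lies in [0.375, 0.5]
p(0.4375) = -0.5339 < 0, so the root lies in [0.4375, 0.5]
p(0.46875) = -0.2154 < 0, so the root lies in [0.46875, 0.5]

[0.46875, 0.5]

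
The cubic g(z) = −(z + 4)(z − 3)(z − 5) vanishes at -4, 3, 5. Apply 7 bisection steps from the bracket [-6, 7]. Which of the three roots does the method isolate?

-4

g(0.5) = -50.625 < 0, so the root lies in [-6, 0.5]
g(-2.75) = -55.703125 < 0, so the root lies in [-6, -2.75]
g(-4.375) = 25.927734 > 0, so the root lies in [-4.375, -2.75]
g(-3.5625) = -24.5837 < 0, so the root lies in [-4.375, -3.5625]
g(-3.96875) = -1.9532 < 0, so the root lies in [-4.375, -3.96875]
g(-4.171875) = 11.3059 > 0, so the root lies in [-4.171875, -3.96875]
g(-4.0703125) = 4.5091 > 0, so the root lies in [-4.0703125, -3.96875]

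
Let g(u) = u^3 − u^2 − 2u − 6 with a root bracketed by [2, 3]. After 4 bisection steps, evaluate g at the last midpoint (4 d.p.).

0.8132

g(2.5) = -1.625 < 0, so the root lies in [2.5, 3]
g(2.75) = 1.734375 > 0, so the root lies in [2.5, 2.75]
g(2.625) = -0.052734 < 0, so the root lies in [2.625, 2.75]
g(2.6875) = 0.8132 > 0, so the root lies in [2.625, 2.6875]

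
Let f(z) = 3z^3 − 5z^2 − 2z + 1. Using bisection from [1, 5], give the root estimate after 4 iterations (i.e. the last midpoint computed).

m = 3, f(m) = 31 (+); new bracket [1, 3]
m = 2, f(m) = 1 (+); new bracket [1, 2]
m = 1.5, f(m) = -3.125 (−); new bracket [1.5, 2]
m = 1.75, f(m) = -1.7344 (−); new bracket [1.75, 2]

1.75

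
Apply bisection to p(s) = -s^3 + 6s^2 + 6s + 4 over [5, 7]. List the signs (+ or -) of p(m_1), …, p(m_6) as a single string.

p(6) = 40 > 0, so the root lies in [6, 7]
p(6.5) = 21.875 > 0, so the root lies in [6.5, 7]
p(6.75) = 10.328125 > 0, so the root lies in [6.75, 7]
p(6.875) = 3.8926 > 0, so the root lies in [6.875, 7]
p(6.9375) = 0.5042 > 0, so the root lies in [6.9375, 7]
p(6.96875) = -1.2334 < 0, so the root lies in [6.9375, 6.96875]

+++++-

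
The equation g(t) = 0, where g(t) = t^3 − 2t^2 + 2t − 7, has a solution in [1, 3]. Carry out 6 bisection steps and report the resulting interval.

[2.375, 2.40625]

midpoint 2: g = -3 < 0 → [2, 3]
midpoint 2.5: g = 1.125 > 0 → [2, 2.5]
midpoint 2.25: g = -1.234375 < 0 → [2.25, 2.5]
midpoint 2.375: g = -0.1348 < 0 → [2.375, 2.5]
midpoint 2.4375: g = 0.4744 > 0 → [2.375, 2.4375]
midpoint 2.40625: g = 0.1647 > 0 → [2.375, 2.40625]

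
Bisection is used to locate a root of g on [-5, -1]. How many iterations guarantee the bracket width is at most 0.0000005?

Width after n steps is 4/2^n. Need 2^n ≥ 4/0.0000005 = 8000000.
2^22 = 4194304 < 8000000 ≤ 2^23 = 8388608, so n = 23.

23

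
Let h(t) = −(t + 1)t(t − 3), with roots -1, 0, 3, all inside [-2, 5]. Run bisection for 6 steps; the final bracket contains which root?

3

m = 1.5, h(m) = 5.625 (+); new bracket [1.5, 5]
m = 3.25, h(m) = -3.453125 (−); new bracket [1.5, 3.25]
m = 2.375, h(m) = 5.009766 (+); new bracket [2.375, 3.25]
m = 2.8125, h(m) = 2.0105 (+); new bracket [2.8125, 3.25]
m = 3.03125, h(m) = -0.3819 (−); new bracket [2.8125, 3.03125]
m = 2.921875, h(m) = 0.8953 (+); new bracket [2.921875, 3.03125]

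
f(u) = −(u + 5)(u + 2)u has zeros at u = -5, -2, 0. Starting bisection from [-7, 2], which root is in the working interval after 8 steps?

-5

f(-2.5) = -3.125 < 0, so the root lies in [-7, -2.5]
f(-4.75) = -3.265625 < 0, so the root lies in [-7, -4.75]
f(-5.875) = 19.919922 > 0, so the root lies in [-5.875, -4.75]
f(-5.3125) = 5.4993 > 0, so the root lies in [-5.3125, -4.75]
f(-5.03125) = 0.4766 > 0, so the root lies in [-5.03125, -4.75]
f(-4.890625) = -1.5462 < 0, so the root lies in [-5.03125, -4.890625]
f(-4.9609375) = -0.5738 < 0, so the root lies in [-5.03125, -4.9609375]
f(-4.99609375) = -0.0585 < 0, so the root lies in [-5.03125, -4.99609375]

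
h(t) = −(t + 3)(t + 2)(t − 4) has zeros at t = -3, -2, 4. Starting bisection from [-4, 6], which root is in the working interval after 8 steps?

4

m = 1, h(m) = 36 (+); new bracket [1, 6]
m = 3.5, h(m) = 17.875 (+); new bracket [3.5, 6]
m = 4.75, h(m) = -39.234375 (−); new bracket [3.5, 4.75]
m = 4.125, h(m) = -5.4551 (−); new bracket [3.5, 4.125]
m = 3.8125, h(m) = 7.4246 (+); new bracket [3.8125, 4.125]
m = 3.96875, h(m) = 1.2998 (+); new bracket [3.96875, 4.125]
m = 4.046875, h(m) = -1.9974 (−); new bracket [3.96875, 4.046875]
m = 4.0078125, h(m) = -0.3289 (−); new bracket [3.96875, 4.0078125]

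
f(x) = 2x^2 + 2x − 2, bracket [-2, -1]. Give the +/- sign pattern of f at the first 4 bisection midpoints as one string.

m = -1.5, f(m) = -0.5 (−); new bracket [-2, -1.5]
m = -1.75, f(m) = 0.625 (+); new bracket [-1.75, -1.5]
m = -1.625, f(m) = 0.03125 (+); new bracket [-1.625, -1.5]
m = -1.5625, f(m) = -0.2422 (−); new bracket [-1.625, -1.5625]

-++-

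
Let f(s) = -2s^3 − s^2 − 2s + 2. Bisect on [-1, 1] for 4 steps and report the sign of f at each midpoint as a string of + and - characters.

++--

s = 0 gives f = 2, positive; keep [0, 1]
s = 0.5 gives f = 0.5, positive; keep [0.5, 1]
s = 0.75 gives f = -0.90625, negative; keep [0.5, 0.75]
s = 0.625 gives f = -0.1289, negative; keep [0.5, 0.625]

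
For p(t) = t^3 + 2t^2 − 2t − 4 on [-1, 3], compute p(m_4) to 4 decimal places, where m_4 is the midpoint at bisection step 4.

-1.4219

p(1) = -3 < 0, so the root lies in [1, 3]
p(2) = 8 > 0, so the root lies in [1, 2]
p(1.5) = 0.875 > 0, so the root lies in [1, 1.5]
p(1.25) = -1.4219 < 0, so the root lies in [1.25, 1.5]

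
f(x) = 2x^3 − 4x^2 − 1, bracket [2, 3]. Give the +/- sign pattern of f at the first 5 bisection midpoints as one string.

+++--

f(2.5) = 5.25 > 0, so the root lies in [2, 2.5]
f(2.25) = 1.53125 > 0, so the root lies in [2, 2.25]
f(2.125) = 0.128906 > 0, so the root lies in [2, 2.125]
f(2.0625) = -0.4683 < 0, so the root lies in [2.0625, 2.125]
f(2.09375) = -0.178 < 0, so the root lies in [2.09375, 2.125]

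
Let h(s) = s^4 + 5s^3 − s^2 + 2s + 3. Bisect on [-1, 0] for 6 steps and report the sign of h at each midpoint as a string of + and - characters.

+-+-+-

s = -0.5 gives h = 1.1875, positive; keep [-1, -0.5]
s = -0.75 gives h = -0.855469, negative; keep [-0.75, -0.5]
s = -0.625 gives h = 0.29126, positive; keep [-0.75, -0.625]
s = -0.6875 gives h = -0.249, negative; keep [-0.6875, -0.625]
s = -0.65625 gives h = 0.0292, positive; keep [-0.6875, -0.65625]
s = -0.671875 gives h = -0.1079, negative; keep [-0.671875, -0.65625]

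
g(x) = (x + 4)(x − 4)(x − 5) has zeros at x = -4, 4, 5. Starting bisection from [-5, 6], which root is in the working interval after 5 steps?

-4

g(0.5) = 70.875 > 0, so the root lies in [-5, 0.5]
g(-2.25) = 79.296875 > 0, so the root lies in [-5, -2.25]
g(-3.625) = 24.662109 > 0, so the root lies in [-5, -3.625]
g(-4.3125) = -24.1907 < 0, so the root lies in [-4.3125, -3.625]
g(-3.96875) = 2.2334 > 0, so the root lies in [-4.3125, -3.96875]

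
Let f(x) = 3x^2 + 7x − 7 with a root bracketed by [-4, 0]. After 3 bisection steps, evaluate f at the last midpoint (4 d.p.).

m = -2, f(m) = -9 (−); new bracket [-4, -2]
m = -3, f(m) = -1 (−); new bracket [-4, -3]
m = -3.5, f(m) = 5.25 (+); new bracket [-3.5, -3]

5.2500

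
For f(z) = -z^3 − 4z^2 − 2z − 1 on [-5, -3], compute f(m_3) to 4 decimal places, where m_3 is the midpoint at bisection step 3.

2.9844

m = -4, f(m) = 7 (+); new bracket [-4, -3]
m = -3.5, f(m) = -0.125 (−); new bracket [-4, -3.5]
m = -3.75, f(m) = 2.984375 (+); new bracket [-3.75, -3.5]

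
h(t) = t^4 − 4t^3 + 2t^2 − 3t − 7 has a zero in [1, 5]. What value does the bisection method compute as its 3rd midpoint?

3.5

h(3) = -25 < 0, so the root lies in [3, 5]
h(4) = 13 > 0, so the root lies in [3, 4]
h(3.5) = -14.4375 < 0, so the root lies in [3.5, 4]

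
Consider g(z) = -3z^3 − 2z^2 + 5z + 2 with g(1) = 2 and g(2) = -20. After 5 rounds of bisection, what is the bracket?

g(1.5) = -5.125 < 0, so the root lies in [1, 1.5]
g(1.25) = -0.734375 < 0, so the root lies in [1, 1.25]
g(1.125) = 0.822266 > 0, so the root lies in [1.125, 1.25]
g(1.1875) = 0.0935 > 0, so the root lies in [1.1875, 1.25]
g(1.21875) = -0.3078 < 0, so the root lies in [1.1875, 1.21875]

[1.1875, 1.21875]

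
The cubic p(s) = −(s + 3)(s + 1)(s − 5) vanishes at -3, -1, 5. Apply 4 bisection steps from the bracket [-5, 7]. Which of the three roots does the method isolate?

midpoint 1: p = 32 > 0 → [1, 7]
midpoint 4: p = 35 > 0 → [4, 7]
midpoint 5.5: p = -27.625 < 0 → [4, 5.5]
midpoint 4.75: p = 11.1406 > 0 → [4.75, 5.5]

5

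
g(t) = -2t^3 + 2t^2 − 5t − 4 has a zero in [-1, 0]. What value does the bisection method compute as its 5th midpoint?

midpoint -0.5: g = -0.75 < 0 → [-1, -0.5]
midpoint -0.75: g = 1.71875 > 0 → [-0.75, -0.5]
midpoint -0.625: g = 0.394531 > 0 → [-0.625, -0.5]
midpoint -0.5625: g = -0.1987 < 0 → [-0.625, -0.5625]
midpoint -0.59375: g = 0.0925 > 0 → [-0.59375, -0.5625]

-0.59375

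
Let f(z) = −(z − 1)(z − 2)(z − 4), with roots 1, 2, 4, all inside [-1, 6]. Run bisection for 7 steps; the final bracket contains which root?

f(2.5) = 1.125 > 0, so the root lies in [2.5, 6]
f(4.25) = -1.828125 < 0, so the root lies in [2.5, 4.25]
f(3.375) = 2.041016 > 0, so the root lies in [3.375, 4.25]
f(3.8125) = 0.9558 > 0, so the root lies in [3.8125, 4.25]
f(4.03125) = -0.1924 < 0, so the root lies in [3.8125, 4.03125]
f(3.921875) = 0.4387 > 0, so the root lies in [3.921875, 4.03125]
f(3.9765625) = 0.1379 > 0, so the root lies in [3.9765625, 4.03125]

4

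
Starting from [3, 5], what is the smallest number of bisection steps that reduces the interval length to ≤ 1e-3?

Width after n steps is 2/2^n. Need 2^n ≥ 2/1e-3 = 2000.
2^10 = 1024 < 2000 ≤ 2^11 = 2048, so n = 11.

11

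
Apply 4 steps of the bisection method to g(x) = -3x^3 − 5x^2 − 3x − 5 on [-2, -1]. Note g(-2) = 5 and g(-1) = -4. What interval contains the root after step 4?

m = -1.5, g(m) = -1.625 (−); new bracket [-2, -1.5]
m = -1.75, g(m) = 1.015625 (+); new bracket [-1.75, -1.5]
m = -1.625, g(m) = -0.455078 (−); new bracket [-1.75, -1.625]
m = -1.6875, g(m) = 0.2405 (+); new bracket [-1.6875, -1.625]

[-1.6875, -1.625]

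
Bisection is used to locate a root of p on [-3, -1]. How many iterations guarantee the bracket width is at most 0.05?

Width after n steps is 2/2^n. Need 2^n ≥ 2/0.05 = 40.
2^5 = 32 < 40 ≤ 2^6 = 64, so n = 6.

6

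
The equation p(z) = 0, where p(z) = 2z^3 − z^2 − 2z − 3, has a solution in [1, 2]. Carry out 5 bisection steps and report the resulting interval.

midpoint 1.5: p = -1.5 < 0 → [1.5, 2]
midpoint 1.75: p = 1.15625 > 0 → [1.5, 1.75]
midpoint 1.625: p = -0.308594 < 0 → [1.625, 1.75]
midpoint 1.6875: p = 0.3882 > 0 → [1.625, 1.6875]
midpoint 1.65625: p = 0.0311 > 0 → [1.625, 1.65625]

[1.625, 1.65625]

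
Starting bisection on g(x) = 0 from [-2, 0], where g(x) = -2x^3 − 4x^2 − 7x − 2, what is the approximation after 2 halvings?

-0.5

g(-1) = 3 > 0, so the root lies in [-1, 0]
g(-0.5) = 0.75 > 0, so the root lies in [-0.5, 0]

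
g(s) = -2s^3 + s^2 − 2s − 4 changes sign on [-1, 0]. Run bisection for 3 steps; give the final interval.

g(-0.5) = -2.5 < 0, so the root lies in [-1, -0.5]
g(-0.75) = -1.09375 < 0, so the root lies in [-1, -0.75]
g(-0.875) = -0.144531 < 0, so the root lies in [-1, -0.875]

[-1, -0.875]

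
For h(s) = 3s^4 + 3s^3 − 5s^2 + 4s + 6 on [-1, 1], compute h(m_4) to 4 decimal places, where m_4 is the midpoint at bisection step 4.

1.2722

m = 0, h(m) = 6 (+); new bracket [-1, 0]
m = -0.5, h(m) = 2.5625 (+); new bracket [-1, -0.5]
m = -0.75, h(m) = -0.128906 (−); new bracket [-0.75, -0.5]
m = -0.625, h(m) = 1.2722 (+); new bracket [-0.75, -0.625]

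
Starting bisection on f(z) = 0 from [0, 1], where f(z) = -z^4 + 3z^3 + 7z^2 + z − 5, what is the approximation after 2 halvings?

0.75

f(0.5) = -2.4375 < 0, so the root lies in [0.5, 1]
f(0.75) = 0.636719 > 0, so the root lies in [0.5, 0.75]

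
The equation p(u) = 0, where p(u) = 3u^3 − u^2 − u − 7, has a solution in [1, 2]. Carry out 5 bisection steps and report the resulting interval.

[1.53125, 1.5625]

midpoint 1.5: p = -0.625 < 0 → [1.5, 2]
midpoint 1.75: p = 4.265625 > 0 → [1.5, 1.75]
midpoint 1.625: p = 1.607422 > 0 → [1.5, 1.625]
midpoint 1.5625: p = 0.4402 > 0 → [1.5, 1.5625]
midpoint 1.53125: p = -0.1049 < 0 → [1.53125, 1.5625]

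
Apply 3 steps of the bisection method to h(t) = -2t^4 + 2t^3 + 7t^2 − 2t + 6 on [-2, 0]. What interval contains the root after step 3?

[-2, -1.75]

m = -1, h(m) = 11 (+); new bracket [-2, -1]
m = -1.5, h(m) = 7.875 (+); new bracket [-2, -1.5]
m = -1.75, h(m) = 1.460938 (+); new bracket [-2, -1.75]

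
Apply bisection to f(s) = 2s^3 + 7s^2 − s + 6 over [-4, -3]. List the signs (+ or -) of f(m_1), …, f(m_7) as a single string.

m = -3.5, f(m) = 9.5 (+); new bracket [-4, -3.5]
m = -3.75, f(m) = 2.71875 (+); new bracket [-4, -3.75]
m = -3.875, f(m) = -1.386719 (−); new bracket [-3.875, -3.75]
m = -3.8125, f(m) = 0.728 (+); new bracket [-3.875, -3.8125]
m = -3.84375, f(m) = -0.3137 (−); new bracket [-3.84375, -3.8125]
m = -3.828125, f(m) = 0.2111 (+); new bracket [-3.84375, -3.828125]
m = -3.8359375, f(m) = -0.0503 (−); new bracket [-3.8359375, -3.828125]

++-+-+-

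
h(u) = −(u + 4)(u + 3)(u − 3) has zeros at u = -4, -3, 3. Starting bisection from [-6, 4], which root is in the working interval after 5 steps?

midpoint -1: h = 24 > 0 → [-1, 4]
midpoint 1.5: h = 37.125 > 0 → [1.5, 4]
midpoint 2.75: h = 9.703125 > 0 → [2.75, 4]
midpoint 3.375: h = -17.6309 < 0 → [2.75, 3.375]
midpoint 3.0625: h = -2.676 < 0 → [2.75, 3.0625]

3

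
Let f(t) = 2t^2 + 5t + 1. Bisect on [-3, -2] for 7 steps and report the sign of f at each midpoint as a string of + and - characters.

f(-2.5) = 1 > 0, so the root lies in [-2.5, -2]
f(-2.25) = -0.125 < 0, so the root lies in [-2.5, -2.25]
f(-2.375) = 0.40625 > 0, so the root lies in [-2.375, -2.25]
f(-2.3125) = 0.1328 > 0, so the root lies in [-2.3125, -2.25]
f(-2.28125) = 0.002 > 0, so the root lies in [-2.28125, -2.25]
f(-2.265625) = -0.062 < 0, so the root lies in [-2.28125, -2.265625]
f(-2.2734375) = -0.0302 < 0, so the root lies in [-2.28125, -2.2734375]

+-+++--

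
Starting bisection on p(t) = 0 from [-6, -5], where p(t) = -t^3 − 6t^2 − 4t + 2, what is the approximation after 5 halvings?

t = -5.5 gives p = 8.875, positive; keep [-5.5, -5]
t = -5.25 gives p = 2.328125, positive; keep [-5.25, -5]
t = -5.125 gives p = -0.482422, negative; keep [-5.25, -5.125]
t = -5.1875 gives p = 0.8855, positive; keep [-5.1875, -5.125]
t = -5.15625 gives p = 0.1923, positive; keep [-5.15625, -5.125]

-5.15625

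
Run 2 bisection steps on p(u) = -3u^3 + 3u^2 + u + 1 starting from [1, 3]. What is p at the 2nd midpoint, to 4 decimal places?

-0.8750

p(2) = -9 < 0, so the root lies in [1, 2]
p(1.5) = -0.875 < 0, so the root lies in [1, 1.5]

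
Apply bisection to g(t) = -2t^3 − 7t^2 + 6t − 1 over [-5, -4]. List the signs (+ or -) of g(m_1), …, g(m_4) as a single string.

++--

midpoint -4.5: g = 12.5 > 0 → [-4.5, -4]
midpoint -4.25: g = 0.59375 > 0 → [-4.25, -4]
midpoint -4.125: g = -4.480469 < 0 → [-4.25, -4.125]
midpoint -4.1875: g = -2.0142 < 0 → [-4.25, -4.1875]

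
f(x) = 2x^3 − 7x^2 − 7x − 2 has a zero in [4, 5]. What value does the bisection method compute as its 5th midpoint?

4.34375

x = 4.5 gives f = 7, positive; keep [4, 4.5]
x = 4.25 gives f = -4.65625, negative; keep [4.25, 4.5]
x = 4.375 gives f = 0.871094, positive; keep [4.25, 4.375]
x = 4.3125 gives f = -1.9663, negative; keep [4.3125, 4.375]
x = 4.34375 gives f = -0.5662, negative; keep [4.34375, 4.375]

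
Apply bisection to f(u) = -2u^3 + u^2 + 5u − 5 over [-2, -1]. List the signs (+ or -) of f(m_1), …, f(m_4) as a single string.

-+--

midpoint -1.5: f = -3.5 < 0 → [-2, -1.5]
midpoint -1.75: f = 0.03125 > 0 → [-1.75, -1.5]
midpoint -1.625: f = -1.902344 < 0 → [-1.75, -1.625]
midpoint -1.6875: f = -0.979 < 0 → [-1.75, -1.6875]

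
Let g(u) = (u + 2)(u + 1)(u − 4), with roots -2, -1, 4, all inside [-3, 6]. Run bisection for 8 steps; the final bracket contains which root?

4

midpoint 1.5: g = -21.875 < 0 → [1.5, 6]
midpoint 3.75: g = -6.828125 < 0 → [3.75, 6]
midpoint 4.875: g = 35.341797 > 0 → [3.75, 4.875]
midpoint 4.3125: g = 10.4797 > 0 → [3.75, 4.3125]
midpoint 4.03125: g = 0.9483 > 0 → [3.75, 4.03125]
midpoint 3.890625: g = -3.151 < 0 → [3.890625, 4.03125]
midpoint 3.9609375: g = -1.1551 < 0 → [3.9609375, 4.03125]
midpoint 3.99609375: g = -0.117 < 0 → [3.99609375, 4.03125]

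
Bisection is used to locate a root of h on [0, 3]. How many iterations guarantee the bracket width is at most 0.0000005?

Width after n steps is 3/2^n. Need 2^n ≥ 3/0.0000005 = 6000000.
2^22 = 4194304 < 6000000 ≤ 2^23 = 8388608, so n = 23.

23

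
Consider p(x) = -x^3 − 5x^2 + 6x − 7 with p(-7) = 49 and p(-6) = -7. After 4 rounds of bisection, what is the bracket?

midpoint -6.5: p = 17.375 > 0 → [-6.5, -6]
midpoint -6.25: p = 4.328125 > 0 → [-6.25, -6]
midpoint -6.125: p = -1.544922 < 0 → [-6.25, -6.125]
midpoint -6.1875: p = 1.3386 > 0 → [-6.1875, -6.125]

[-6.1875, -6.125]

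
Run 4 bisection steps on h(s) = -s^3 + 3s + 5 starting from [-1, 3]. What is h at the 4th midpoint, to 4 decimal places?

0.3594

s = 1 gives h = 7, positive; keep [1, 3]
s = 2 gives h = 3, positive; keep [2, 3]
s = 2.5 gives h = -3.125, negative; keep [2, 2.5]
s = 2.25 gives h = 0.3594, positive; keep [2.25, 2.5]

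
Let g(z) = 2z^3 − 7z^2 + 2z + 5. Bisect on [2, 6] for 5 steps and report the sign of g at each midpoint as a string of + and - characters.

midpoint 4: g = 29 > 0 → [2, 4]
midpoint 3: g = 2 > 0 → [2, 3]
midpoint 2.5: g = -2.5 < 0 → [2.5, 3]
midpoint 2.75: g = -0.8438 < 0 → [2.75, 3]
midpoint 2.875: g = 0.418 > 0 → [2.75, 2.875]

++--+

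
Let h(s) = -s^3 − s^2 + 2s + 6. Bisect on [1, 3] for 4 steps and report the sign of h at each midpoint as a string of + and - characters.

-++-

m = 2, h(m) = -2 (−); new bracket [1, 2]
m = 1.5, h(m) = 3.375 (+); new bracket [1.5, 2]
m = 1.75, h(m) = 1.078125 (+); new bracket [1.75, 2]
m = 1.875, h(m) = -0.3574 (−); new bracket [1.75, 1.875]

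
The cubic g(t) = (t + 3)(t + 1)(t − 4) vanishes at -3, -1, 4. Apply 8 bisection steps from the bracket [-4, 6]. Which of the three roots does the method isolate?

4

m = 1, g(m) = -24 (−); new bracket [1, 6]
m = 3.5, g(m) = -14.625 (−); new bracket [3.5, 6]
m = 4.75, g(m) = 33.421875 (+); new bracket [3.5, 4.75]
m = 4.125, g(m) = 4.5645 (+); new bracket [3.5, 4.125]
m = 3.8125, g(m) = -6.1472 (−); new bracket [3.8125, 4.125]
m = 3.96875, g(m) = -1.0821 (−); new bracket [3.96875, 4.125]
m = 4.046875, g(m) = 1.6671 (+); new bracket [3.96875, 4.046875]
m = 4.0078125, g(m) = 0.2742 (+); new bracket [3.96875, 4.0078125]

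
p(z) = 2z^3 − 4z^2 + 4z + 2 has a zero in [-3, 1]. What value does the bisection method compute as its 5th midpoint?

p(-1) = -8 < 0, so the root lies in [-1, 1]
p(0) = 2 > 0, so the root lies in [-1, 0]
p(-0.5) = -1.25 < 0, so the root lies in [-0.5, 0]
p(-0.25) = 0.7188 > 0, so the root lies in [-0.5, -0.25]
p(-0.375) = -0.168 < 0, so the root lies in [-0.375, -0.25]

-0.375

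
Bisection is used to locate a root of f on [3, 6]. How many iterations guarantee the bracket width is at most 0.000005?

Width after n steps is 3/2^n. Need 2^n ≥ 3/0.000005 = 600000.
2^19 = 524288 < 600000 ≤ 2^20 = 1048576, so n = 20.

20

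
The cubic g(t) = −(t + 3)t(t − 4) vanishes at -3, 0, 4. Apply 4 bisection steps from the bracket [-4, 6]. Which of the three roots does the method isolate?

4

g(1) = 12 > 0, so the root lies in [1, 6]
g(3.5) = 11.375 > 0, so the root lies in [3.5, 6]
g(4.75) = -27.609375 < 0, so the root lies in [3.5, 4.75]
g(4.125) = -3.6738 < 0, so the root lies in [3.5, 4.125]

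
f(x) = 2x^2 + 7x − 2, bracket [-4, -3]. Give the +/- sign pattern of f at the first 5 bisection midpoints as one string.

x = -3.5 gives f = -2, negative; keep [-4, -3.5]
x = -3.75 gives f = -0.125, negative; keep [-4, -3.75]
x = -3.875 gives f = 0.90625, positive; keep [-3.875, -3.75]
x = -3.8125 gives f = 0.3828, positive; keep [-3.8125, -3.75]
x = -3.78125 gives f = 0.127, positive; keep [-3.78125, -3.75]

--+++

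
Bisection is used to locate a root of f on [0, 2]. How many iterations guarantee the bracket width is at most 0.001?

11

Width after n steps is 2/2^n. Need 2^n ≥ 2/0.001 = 2000.
2^10 = 1024 < 2000 ≤ 2^11 = 2048, so n = 11.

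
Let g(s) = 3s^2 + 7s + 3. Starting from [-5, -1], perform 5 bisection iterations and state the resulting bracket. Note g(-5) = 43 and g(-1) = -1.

g(-3) = 9 > 0, so the root lies in [-3, -1]
g(-2) = 1 > 0, so the root lies in [-2, -1]
g(-1.5) = -0.75 < 0, so the root lies in [-2, -1.5]
g(-1.75) = -0.0625 < 0, so the root lies in [-2, -1.75]
g(-1.875) = 0.4219 > 0, so the root lies in [-1.875, -1.75]

[-1.875, -1.75]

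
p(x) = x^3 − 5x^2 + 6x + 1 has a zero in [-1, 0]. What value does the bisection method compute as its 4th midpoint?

-0.1875

x = -0.5 gives p = -3.375, negative; keep [-0.5, 0]
x = -0.25 gives p = -0.828125, negative; keep [-0.25, 0]
x = -0.125 gives p = 0.169922, positive; keep [-0.25, -0.125]
x = -0.1875 gives p = -0.3074, negative; keep [-0.1875, -0.125]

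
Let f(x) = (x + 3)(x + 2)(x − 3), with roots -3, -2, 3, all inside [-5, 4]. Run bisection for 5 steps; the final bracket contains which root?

f(-0.5) = -13.125 < 0, so the root lies in [-0.5, 4]
f(1.75) = -22.265625 < 0, so the root lies in [1.75, 4]
f(2.875) = -3.580078 < 0, so the root lies in [2.875, 4]
f(3.4375) = 15.3142 > 0, so the root lies in [2.875, 3.4375]
f(3.15625) = 4.9599 > 0, so the root lies in [2.875, 3.15625]

3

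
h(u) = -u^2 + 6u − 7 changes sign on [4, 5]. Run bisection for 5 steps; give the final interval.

m = 4.5, h(m) = -0.25 (−); new bracket [4, 4.5]
m = 4.25, h(m) = 0.4375 (+); new bracket [4.25, 4.5]
m = 4.375, h(m) = 0.109375 (+); new bracket [4.375, 4.5]
m = 4.4375, h(m) = -0.0664 (−); new bracket [4.375, 4.4375]
m = 4.40625, h(m) = 0.0225 (+); new bracket [4.40625, 4.4375]

[4.40625, 4.4375]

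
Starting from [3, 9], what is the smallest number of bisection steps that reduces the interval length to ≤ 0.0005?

14

Width after n steps is 6/2^n. Need 2^n ≥ 6/0.0005 = 12000.
2^13 = 8192 < 12000 ≤ 2^14 = 16384, so n = 14.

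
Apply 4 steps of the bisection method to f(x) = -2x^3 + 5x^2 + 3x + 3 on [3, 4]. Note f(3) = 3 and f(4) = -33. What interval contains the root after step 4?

[3.125, 3.1875]

m = 3.5, f(m) = -11 (−); new bracket [3, 3.5]
m = 3.25, f(m) = -3.09375 (−); new bracket [3, 3.25]
m = 3.125, f(m) = 0.167969 (+); new bracket [3.125, 3.25]
m = 3.1875, f(m) = -1.4077 (−); new bracket [3.125, 3.1875]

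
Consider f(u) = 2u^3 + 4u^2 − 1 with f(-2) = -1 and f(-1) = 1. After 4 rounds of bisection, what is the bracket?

[-1.875, -1.8125]

m = -1.5, f(m) = 1.25 (+); new bracket [-2, -1.5]
m = -1.75, f(m) = 0.53125 (+); new bracket [-2, -1.75]
m = -1.875, f(m) = -0.121094 (−); new bracket [-1.875, -1.75]
m = -1.8125, f(m) = 0.2319 (+); new bracket [-1.875, -1.8125]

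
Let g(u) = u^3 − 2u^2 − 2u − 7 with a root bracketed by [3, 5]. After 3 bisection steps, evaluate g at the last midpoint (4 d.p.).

-0.2969

g(4) = 17 > 0, so the root lies in [3, 4]
g(3.5) = 4.375 > 0, so the root lies in [3, 3.5]
g(3.25) = -0.296875 < 0, so the root lies in [3.25, 3.5]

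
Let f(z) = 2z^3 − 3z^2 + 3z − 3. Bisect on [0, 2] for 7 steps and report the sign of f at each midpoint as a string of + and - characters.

midpoint 1: f = -1 < 0 → [1, 2]
midpoint 1.5: f = 1.5 > 0 → [1, 1.5]
midpoint 1.25: f = -0.03125 < 0 → [1.25, 1.5]
midpoint 1.375: f = 0.6523 > 0 → [1.25, 1.375]
midpoint 1.3125: f = 0.2915 > 0 → [1.25, 1.3125]
midpoint 1.28125: f = 0.1255 > 0 → [1.25, 1.28125]
midpoint 1.265625: f = 0.046 > 0 → [1.25, 1.265625]

-+-++++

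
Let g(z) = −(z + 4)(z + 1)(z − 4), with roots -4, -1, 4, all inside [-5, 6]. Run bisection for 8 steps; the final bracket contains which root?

4

z = 0.5 gives g = 23.625, positive; keep [0.5, 6]
z = 3.25 gives g = 23.109375, positive; keep [3.25, 6]
z = 4.625 gives g = -30.322266, negative; keep [3.25, 4.625]
z = 3.9375 gives g = 2.4495, positive; keep [3.9375, 4.625]
z = 4.28125 gives g = -12.3006, negative; keep [3.9375, 4.28125]
z = 4.109375 gives g = -4.5318, negative; keep [3.9375, 4.109375]
z = 4.0234375 gives g = -0.9447, negative; keep [3.9375, 4.0234375]
z = 3.98046875 gives g = 0.7763, positive; keep [3.98046875, 4.0234375]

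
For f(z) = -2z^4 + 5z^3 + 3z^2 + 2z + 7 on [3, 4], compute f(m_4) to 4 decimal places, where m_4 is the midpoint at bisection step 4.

midpoint 3.5: f = -35 < 0 → [3, 3.5]
midpoint 3.25: f = -6.304688 < 0 → [3, 3.25]
midpoint 3.125: f = 4.399902 > 0 → [3.125, 3.25]
midpoint 3.1875: f = -0.6746 < 0 → [3.125, 3.1875]

-0.6746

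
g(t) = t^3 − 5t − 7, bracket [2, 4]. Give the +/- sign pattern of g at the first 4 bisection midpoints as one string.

+-+-

t = 3 gives g = 5, positive; keep [2, 3]
t = 2.5 gives g = -3.875, negative; keep [2.5, 3]
t = 2.75 gives g = 0.046875, positive; keep [2.5, 2.75]
t = 2.625 gives g = -2.0371, negative; keep [2.625, 2.75]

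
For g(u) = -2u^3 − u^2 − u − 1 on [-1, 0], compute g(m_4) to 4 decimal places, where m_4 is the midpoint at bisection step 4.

m = -0.5, g(m) = -0.5 (−); new bracket [-1, -0.5]
m = -0.75, g(m) = 0.03125 (+); new bracket [-0.75, -0.5]
m = -0.625, g(m) = -0.277344 (−); new bracket [-0.75, -0.625]
m = -0.6875, g(m) = -0.1353 (−); new bracket [-0.75, -0.6875]

-0.1353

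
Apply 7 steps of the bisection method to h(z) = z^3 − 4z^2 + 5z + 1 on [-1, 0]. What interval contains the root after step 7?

[-0.1796875, -0.171875]

m = -0.5, h(m) = -2.625 (−); new bracket [-0.5, 0]
m = -0.25, h(m) = -0.515625 (−); new bracket [-0.25, 0]
m = -0.125, h(m) = 0.310547 (+); new bracket [-0.25, -0.125]
m = -0.1875, h(m) = -0.0847 (−); new bracket [-0.1875, -0.125]
m = -0.15625, h(m) = 0.1173 (+); new bracket [-0.1875, -0.15625]
m = -0.171875, h(m) = 0.0174 (+); new bracket [-0.1875, -0.171875]
m = -0.1796875, h(m) = -0.0334 (−); new bracket [-0.1796875, -0.171875]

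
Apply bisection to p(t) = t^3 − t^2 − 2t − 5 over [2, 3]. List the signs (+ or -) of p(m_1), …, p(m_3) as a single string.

-++

m = 2.5, p(m) = -0.625 (−); new bracket [2.5, 3]
m = 2.75, p(m) = 2.734375 (+); new bracket [2.5, 2.75]
m = 2.625, p(m) = 0.947266 (+); new bracket [2.5, 2.625]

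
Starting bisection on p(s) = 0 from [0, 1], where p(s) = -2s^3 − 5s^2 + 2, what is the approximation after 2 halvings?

p(0.5) = 0.5 > 0, so the root lies in [0.5, 1]
p(0.75) = -1.65625 < 0, so the root lies in [0.5, 0.75]

0.75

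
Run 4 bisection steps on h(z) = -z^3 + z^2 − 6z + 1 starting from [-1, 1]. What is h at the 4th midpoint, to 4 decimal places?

m = 0, h(m) = 1 (+); new bracket [0, 1]
m = 0.5, h(m) = -1.875 (−); new bracket [0, 0.5]
m = 0.25, h(m) = -0.453125 (−); new bracket [0, 0.25]
m = 0.125, h(m) = 0.2637 (+); new bracket [0.125, 0.25]

0.2637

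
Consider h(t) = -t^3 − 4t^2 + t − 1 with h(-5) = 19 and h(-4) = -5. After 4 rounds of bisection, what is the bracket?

midpoint -4.5: h = 4.625 > 0 → [-4.5, -4]
midpoint -4.25: h = -0.734375 < 0 → [-4.5, -4.25]
midpoint -4.375: h = 1.802734 > 0 → [-4.375, -4.25]
midpoint -4.3125: h = 0.4993 > 0 → [-4.3125, -4.25]

[-4.3125, -4.25]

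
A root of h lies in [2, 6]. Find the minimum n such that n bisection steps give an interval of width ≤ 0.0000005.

Width after n steps is 4/2^n. Need 2^n ≥ 4/0.0000005 = 8000000.
2^22 = 4194304 < 8000000 ≤ 2^23 = 8388608, so n = 23.

23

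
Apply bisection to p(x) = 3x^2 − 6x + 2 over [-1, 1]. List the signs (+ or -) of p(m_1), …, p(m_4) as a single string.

midpoint 0: p = 2 > 0 → [0, 1]
midpoint 0.5: p = -0.25 < 0 → [0, 0.5]
midpoint 0.25: p = 0.6875 > 0 → [0.25, 0.5]
midpoint 0.375: p = 0.1719 > 0 → [0.375, 0.5]

+-++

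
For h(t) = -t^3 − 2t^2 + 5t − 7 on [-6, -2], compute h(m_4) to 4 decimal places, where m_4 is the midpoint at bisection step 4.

m = -4, h(m) = 5 (+); new bracket [-4, -2]
m = -3, h(m) = -13 (−); new bracket [-4, -3]
m = -3.5, h(m) = -6.125 (−); new bracket [-4, -3.5]
m = -3.75, h(m) = -1.1406 (−); new bracket [-4, -3.75]

-1.1406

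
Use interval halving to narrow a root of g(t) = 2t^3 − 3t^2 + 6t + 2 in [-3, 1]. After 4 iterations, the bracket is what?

[-0.5, -0.25]

g(-1) = -9 < 0, so the root lies in [-1, 1]
g(0) = 2 > 0, so the root lies in [-1, 0]
g(-0.5) = -2 < 0, so the root lies in [-0.5, 0]
g(-0.25) = 0.2812 > 0, so the root lies in [-0.5, -0.25]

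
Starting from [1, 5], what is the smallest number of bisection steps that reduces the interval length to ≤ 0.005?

Width after n steps is 4/2^n. Need 2^n ≥ 4/0.005 = 800.
2^9 = 512 < 800 ≤ 2^10 = 1024, so n = 10.

10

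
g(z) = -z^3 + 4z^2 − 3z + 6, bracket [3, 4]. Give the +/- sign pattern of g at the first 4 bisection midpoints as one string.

+-+-

g(3.5) = 1.625 > 0, so the root lies in [3.5, 4]
g(3.75) = -1.734375 < 0, so the root lies in [3.5, 3.75]
g(3.625) = 0.052734 > 0, so the root lies in [3.625, 3.75]
g(3.6875) = -0.8132 < 0, so the root lies in [3.625, 3.6875]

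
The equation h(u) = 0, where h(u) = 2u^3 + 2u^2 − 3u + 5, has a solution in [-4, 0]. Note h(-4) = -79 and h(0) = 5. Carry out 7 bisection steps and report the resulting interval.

u = -2 gives h = 3, positive; keep [-4, -2]
u = -3 gives h = -22, negative; keep [-3, -2]
u = -2.5 gives h = -6.25, negative; keep [-2.5, -2]
u = -2.25 gives h = -0.9062, negative; keep [-2.25, -2]
u = -2.125 gives h = 1.2148, positive; keep [-2.25, -2.125]
u = -2.1875 gives h = 0.1978, positive; keep [-2.25, -2.1875]
u = -2.21875 gives h = -0.3432, negative; keep [-2.21875, -2.1875]

[-2.21875, -2.1875]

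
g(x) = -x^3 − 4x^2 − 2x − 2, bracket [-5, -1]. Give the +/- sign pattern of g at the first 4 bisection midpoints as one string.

-+-+

g(-3) = -5 < 0, so the root lies in [-5, -3]
g(-4) = 6 > 0, so the root lies in [-4, -3]
g(-3.5) = -1.125 < 0, so the root lies in [-4, -3.5]
g(-3.75) = 1.9844 > 0, so the root lies in [-3.75, -3.5]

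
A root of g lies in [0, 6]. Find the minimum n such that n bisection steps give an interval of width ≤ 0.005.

Width after n steps is 6/2^n. Need 2^n ≥ 6/0.005 = 1200.
2^10 = 1024 < 1200 ≤ 2^11 = 2048, so n = 11.

11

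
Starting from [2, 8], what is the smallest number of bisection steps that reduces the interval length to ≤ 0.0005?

14

Width after n steps is 6/2^n. Need 2^n ≥ 6/0.0005 = 12000.
2^13 = 8192 < 12000 ≤ 2^14 = 16384, so n = 14.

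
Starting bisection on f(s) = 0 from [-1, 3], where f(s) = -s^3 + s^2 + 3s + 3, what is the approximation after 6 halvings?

f(1) = 6 > 0, so the root lies in [1, 3]
f(2) = 5 > 0, so the root lies in [2, 3]
f(2.5) = 1.125 > 0, so the root lies in [2.5, 3]
f(2.75) = -1.9844 < 0, so the root lies in [2.5, 2.75]
f(2.625) = -0.3223 < 0, so the root lies in [2.5, 2.625]
f(2.5625) = 0.4275 > 0, so the root lies in [2.5625, 2.625]

2.5625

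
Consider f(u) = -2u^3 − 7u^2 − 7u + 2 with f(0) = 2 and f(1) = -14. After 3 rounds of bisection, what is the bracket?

[0.125, 0.25]

midpoint 0.5: f = -3.5 < 0 → [0, 0.5]
midpoint 0.25: f = -0.21875 < 0 → [0, 0.25]
midpoint 0.125: f = 1.011719 > 0 → [0.125, 0.25]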